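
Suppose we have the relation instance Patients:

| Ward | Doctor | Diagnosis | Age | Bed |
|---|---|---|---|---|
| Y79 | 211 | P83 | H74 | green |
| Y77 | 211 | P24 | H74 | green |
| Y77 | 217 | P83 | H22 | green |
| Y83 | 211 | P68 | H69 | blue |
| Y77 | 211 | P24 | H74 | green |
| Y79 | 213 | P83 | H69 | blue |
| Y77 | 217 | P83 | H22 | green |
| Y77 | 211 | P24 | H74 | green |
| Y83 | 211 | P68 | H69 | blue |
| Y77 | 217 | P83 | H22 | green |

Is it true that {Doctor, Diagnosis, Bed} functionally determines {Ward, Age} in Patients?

Yes

(Doctor=211, Diagnosis=P83, Bed=green): 1 row → {Ward,Age} = (Y79, H74) ✓
(Doctor=211, Diagnosis=P24, Bed=green): 3 rows → {Ward,Age} = (Y77, H74), (Y77, H74), (Y77, H74) ✓
(Doctor=217, Diagnosis=P83, Bed=green): 3 rows → {Ward,Age} = (Y77, H22), (Y77, H22), (Y77, H22) ✓
(Doctor=211, Diagnosis=P68, Bed=blue): 2 rows → {Ward,Age} = (Y83, H69), (Y83, H69) ✓
(Doctor=213, Diagnosis=P83, Bed=blue): 1 row → {Ward,Age} = (Y79, H69) ✓
Every {Doctor, Diagnosis, Bed} value is associated with a single {Ward, Age} value, so {Doctor, Diagnosis, Bed} → {Ward, Age} holds.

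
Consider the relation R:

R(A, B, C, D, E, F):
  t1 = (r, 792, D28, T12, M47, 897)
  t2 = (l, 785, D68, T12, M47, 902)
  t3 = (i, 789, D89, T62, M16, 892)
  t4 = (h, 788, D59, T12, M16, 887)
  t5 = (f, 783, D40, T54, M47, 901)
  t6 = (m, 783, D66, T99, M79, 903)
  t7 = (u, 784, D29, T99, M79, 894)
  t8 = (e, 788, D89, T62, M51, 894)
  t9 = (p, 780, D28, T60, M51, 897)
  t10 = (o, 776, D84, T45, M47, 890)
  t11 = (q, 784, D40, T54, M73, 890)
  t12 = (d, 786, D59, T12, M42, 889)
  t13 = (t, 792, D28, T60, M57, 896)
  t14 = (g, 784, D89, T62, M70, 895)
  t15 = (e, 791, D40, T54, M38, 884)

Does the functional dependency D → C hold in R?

D=T12: rows 1, 2, 4, 12 → C takes values {D28, D68, D59} — violation
D=T62: rows 3, 8, 14 → C = D89, D89, D89 ✓
D=T54: rows 5, 11, 15 → C = D40, D40, D40 ✓
D=T99: rows 6, 7 → C takes values {D66, D29} — violation
D=T60: rows 9, 13 → C = D28, D28 ✓
D=T45: row 10 → C = D84 ✓
Two rows agree on D but differ on C, so D → C does not hold.

No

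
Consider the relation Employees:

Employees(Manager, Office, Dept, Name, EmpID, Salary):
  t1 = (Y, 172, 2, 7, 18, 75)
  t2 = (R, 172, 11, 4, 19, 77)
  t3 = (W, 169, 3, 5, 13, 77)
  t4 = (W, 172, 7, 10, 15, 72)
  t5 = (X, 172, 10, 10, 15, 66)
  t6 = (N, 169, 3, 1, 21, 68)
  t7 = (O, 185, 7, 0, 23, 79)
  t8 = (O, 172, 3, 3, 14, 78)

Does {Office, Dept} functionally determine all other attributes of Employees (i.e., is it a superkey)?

No

Rows 3 and 6 have the same {Office, Dept} value (Office=169, Dept=3) but are distinct tuples, so {Office, Dept} does not determine every attribute — not a superkey.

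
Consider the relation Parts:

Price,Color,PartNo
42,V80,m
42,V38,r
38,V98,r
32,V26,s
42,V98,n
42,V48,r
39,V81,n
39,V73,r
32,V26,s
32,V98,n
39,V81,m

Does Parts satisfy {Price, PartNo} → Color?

(Price=42, PartNo=m): 1 row → Color = V80 ✓
(Price=42, PartNo=r): 2 rows → Color takes values {V38, V48} — violation
(Price=38, PartNo=r): 1 row → Color = V98 ✓
(Price=32, PartNo=s): 2 rows → Color = V26, V26 ✓
(Price=42, PartNo=n): 1 row → Color = V98 ✓
(Price=39, PartNo=n): 1 row → Color = V81 ✓
(Price=39, PartNo=r): 1 row → Color = V73 ✓
(Price=32, PartNo=n): 1 row → Color = V98 ✓
(Price=39, PartNo=m): 1 row → Color = V81 ✓
Two rows agree on {Price, PartNo} but differ on Color, so {Price, PartNo} → Color does not hold.

No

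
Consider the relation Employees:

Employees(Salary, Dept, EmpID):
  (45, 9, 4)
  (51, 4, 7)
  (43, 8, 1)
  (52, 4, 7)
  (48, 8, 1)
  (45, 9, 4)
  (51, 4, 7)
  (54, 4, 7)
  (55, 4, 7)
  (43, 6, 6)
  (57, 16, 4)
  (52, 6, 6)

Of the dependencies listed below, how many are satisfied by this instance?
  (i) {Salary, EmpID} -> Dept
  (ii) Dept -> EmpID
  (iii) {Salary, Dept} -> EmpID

(i) {Salary, EmpID} -> Dept: every LHS value maps to a single RHS value — holds.
(ii) Dept -> EmpID: every LHS value maps to a single RHS value — holds.
(iii) {Salary, Dept} -> EmpID: every LHS value maps to a single RHS value — holds.
3 of the 3 dependencies hold.

3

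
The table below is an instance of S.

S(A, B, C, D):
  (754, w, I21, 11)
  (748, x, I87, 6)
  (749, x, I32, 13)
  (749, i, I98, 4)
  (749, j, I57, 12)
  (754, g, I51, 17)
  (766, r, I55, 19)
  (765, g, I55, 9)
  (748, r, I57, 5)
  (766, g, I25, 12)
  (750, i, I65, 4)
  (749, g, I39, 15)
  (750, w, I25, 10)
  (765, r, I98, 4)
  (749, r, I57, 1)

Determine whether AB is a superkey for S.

All 15 rows have distinct AB values, so AB → (all attributes) holds and AB is a superkey.

Yes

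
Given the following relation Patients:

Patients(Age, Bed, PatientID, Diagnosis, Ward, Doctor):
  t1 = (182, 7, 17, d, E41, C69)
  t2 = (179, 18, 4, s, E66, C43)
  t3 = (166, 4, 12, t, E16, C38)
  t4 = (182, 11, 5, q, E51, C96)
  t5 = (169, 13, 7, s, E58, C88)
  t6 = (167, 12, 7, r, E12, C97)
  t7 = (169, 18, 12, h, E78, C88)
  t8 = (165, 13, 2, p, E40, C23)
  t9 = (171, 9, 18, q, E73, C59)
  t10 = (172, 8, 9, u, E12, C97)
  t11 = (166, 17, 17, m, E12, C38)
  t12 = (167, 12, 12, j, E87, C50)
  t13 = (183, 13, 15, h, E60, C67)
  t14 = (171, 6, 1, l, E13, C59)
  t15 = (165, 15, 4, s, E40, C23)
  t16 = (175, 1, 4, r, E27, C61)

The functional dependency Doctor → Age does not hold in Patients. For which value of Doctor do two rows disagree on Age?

C97

Doctor=C69: row 1 → Age = 182 ✓
Doctor=C43: row 2 → Age = 179 ✓
Doctor=C38: rows 3, 11 → Age = 166, 166 ✓
Doctor=C96: row 4 → Age = 182 ✓
Doctor=C88: rows 5, 7 → Age = 169, 169 ✓
Doctor=C97: rows 6, 10 → Age takes values {167, 172} — violation
Doctor=C23: rows 8, 15 → Age = 165, 165 ✓
Doctor=C59: rows 9, 14 → Age = 171, 171 ✓
Doctor=C50: row 12 → Age = 167 ✓
Doctor=C67: row 13 → Age = 183 ✓
Doctor=C61: row 16 → Age = 175 ✓
The only Doctor value with inconsistent Age is Doctor=C97.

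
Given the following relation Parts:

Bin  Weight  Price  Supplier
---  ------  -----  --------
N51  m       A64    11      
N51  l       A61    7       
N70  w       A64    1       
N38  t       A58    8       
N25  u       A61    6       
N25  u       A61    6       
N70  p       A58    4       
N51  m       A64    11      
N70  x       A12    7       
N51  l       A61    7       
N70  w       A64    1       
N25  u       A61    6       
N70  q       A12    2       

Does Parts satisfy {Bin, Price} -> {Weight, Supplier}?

No

(Bin=N51, Price=A64): 2 rows → {Weight,Supplier} = (m, 11), (m, 11) ✓
(Bin=N51, Price=A61): 2 rows → {Weight,Supplier} = (l, 7), (l, 7) ✓
(Bin=N70, Price=A64): 2 rows → {Weight,Supplier} = (w, 1), (w, 1) ✓
(Bin=N38, Price=A58): 1 row → {Weight,Supplier} = (t, 8) ✓
(Bin=N25, Price=A61): 3 rows → {Weight,Supplier} = (u, 6), (u, 6), (u, 6) ✓
(Bin=N70, Price=A58): 1 row → {Weight,Supplier} = (p, 4) ✓
(Bin=N70, Price=A12): 2 rows → {Weight,Supplier} takes values {(x, 7), (q, 2)} — violation
Two rows agree on {Bin, Price} but differ on {Weight, Supplier}, so {Bin, Price} -> {Weight, Supplier} does not hold.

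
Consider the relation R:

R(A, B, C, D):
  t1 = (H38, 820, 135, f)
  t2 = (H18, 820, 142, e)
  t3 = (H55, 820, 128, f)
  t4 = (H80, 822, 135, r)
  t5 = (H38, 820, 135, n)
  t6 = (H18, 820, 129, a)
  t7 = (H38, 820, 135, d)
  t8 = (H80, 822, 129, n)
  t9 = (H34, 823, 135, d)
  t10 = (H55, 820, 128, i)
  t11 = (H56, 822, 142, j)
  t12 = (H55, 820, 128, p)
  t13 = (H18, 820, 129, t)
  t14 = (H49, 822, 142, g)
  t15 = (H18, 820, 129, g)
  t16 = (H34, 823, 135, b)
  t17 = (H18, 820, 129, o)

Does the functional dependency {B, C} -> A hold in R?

(B=820, C=135): rows 1, 5, 7 → A = H38, H38, H38 ✓
(B=820, C=142): row 2 → A = H18 ✓
(B=820, C=128): rows 3, 10, 12 → A = H55, H55, H55 ✓
(B=822, C=135): row 4 → A = H80 ✓
(B=820, C=129): rows 6, 13, 15, 17 → A = H18, H18, H18, H18 ✓
(B=822, C=129): row 8 → A = H80 ✓
(B=823, C=135): rows 9, 16 → A = H34, H34 ✓
(B=822, C=142): rows 11, 14 → A takes values {H56, H49} — violation
Two rows agree on {B, C} but differ on A, so {B, C} -> A does not hold.

No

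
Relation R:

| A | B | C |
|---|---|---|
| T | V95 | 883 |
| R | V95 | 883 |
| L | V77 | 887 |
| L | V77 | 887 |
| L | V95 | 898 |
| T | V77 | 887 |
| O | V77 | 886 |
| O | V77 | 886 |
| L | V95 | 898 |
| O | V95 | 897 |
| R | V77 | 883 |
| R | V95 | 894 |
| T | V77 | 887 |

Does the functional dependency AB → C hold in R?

(A=T, B=V95): 1 row → C = 883 ✓
(A=R, B=V95): 2 rows → C takes values {883, 894} — violation
(A=L, B=V77): 2 rows → C = 887, 887 ✓
(A=L, B=V95): 2 rows → C = 898, 898 ✓
(A=T, B=V77): 2 rows → C = 887, 887 ✓
(A=O, B=V77): 2 rows → C = 886, 886 ✓
(A=O, B=V95): 1 row → C = 897 ✓
(A=R, B=V77): 1 row → C = 883 ✓
Two rows agree on AB but differ on C, so AB → C does not hold.

No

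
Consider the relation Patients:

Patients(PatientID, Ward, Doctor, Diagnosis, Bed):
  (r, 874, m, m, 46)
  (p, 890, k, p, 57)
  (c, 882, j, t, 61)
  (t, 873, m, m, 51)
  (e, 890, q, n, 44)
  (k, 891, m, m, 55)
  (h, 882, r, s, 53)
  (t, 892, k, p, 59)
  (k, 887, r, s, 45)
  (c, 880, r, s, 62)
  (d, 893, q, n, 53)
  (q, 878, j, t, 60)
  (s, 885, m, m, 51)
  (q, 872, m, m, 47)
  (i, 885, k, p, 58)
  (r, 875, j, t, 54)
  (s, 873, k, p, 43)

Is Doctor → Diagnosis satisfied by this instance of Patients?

Doctor=m: 5 rows → Diagnosis = m, m, m, m, m ✓
Doctor=k: 4 rows → Diagnosis = p, p, p, p ✓
Doctor=j: 3 rows → Diagnosis = t, t, t ✓
Doctor=q: 2 rows → Diagnosis = n, n ✓
Doctor=r: 3 rows → Diagnosis = s, s, s ✓
Every Doctor value is associated with a single Diagnosis value, so Doctor → Diagnosis holds.

Yes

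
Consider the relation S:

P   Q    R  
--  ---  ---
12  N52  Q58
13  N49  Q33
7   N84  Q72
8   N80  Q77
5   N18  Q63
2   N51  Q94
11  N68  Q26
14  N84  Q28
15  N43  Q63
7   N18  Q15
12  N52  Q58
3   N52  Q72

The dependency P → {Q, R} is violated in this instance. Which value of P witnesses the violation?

7

P=12: 2 rows → {Q,R} = (N52, Q58), (N52, Q58) ✓
P=13: 1 row → {Q,R} = (N49, Q33) ✓
P=7: 2 rows → {Q,R} takes values {(N84, Q72), (N18, Q15)} — violation
P=8: 1 row → {Q,R} = (N80, Q77) ✓
P=5: 1 row → {Q,R} = (N18, Q63) ✓
P=2: 1 row → {Q,R} = (N51, Q94) ✓
P=11: 1 row → {Q,R} = (N68, Q26) ✓
P=14: 1 row → {Q,R} = (N84, Q28) ✓
P=15: 1 row → {Q,R} = (N43, Q63) ✓
P=3: 1 row → {Q,R} = (N52, Q72) ✓
The only P value with inconsistent RHS is P=7.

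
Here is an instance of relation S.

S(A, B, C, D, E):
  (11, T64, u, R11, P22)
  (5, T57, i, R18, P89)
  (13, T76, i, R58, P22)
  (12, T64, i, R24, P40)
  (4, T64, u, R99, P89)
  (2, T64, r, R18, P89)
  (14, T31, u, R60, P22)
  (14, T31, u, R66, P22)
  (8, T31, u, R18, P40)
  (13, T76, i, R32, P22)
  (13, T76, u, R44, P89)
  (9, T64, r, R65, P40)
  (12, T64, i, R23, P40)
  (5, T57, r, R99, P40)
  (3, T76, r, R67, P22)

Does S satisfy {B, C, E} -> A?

Yes

(B=T64, C=u, E=P22): 1 row → A = 11 ✓
(B=T57, C=i, E=P89): 1 row → A = 5 ✓
(B=T76, C=i, E=P22): 2 rows → A = 13, 13 ✓
(B=T64, C=i, E=P40): 2 rows → A = 12, 12 ✓
(B=T64, C=u, E=P89): 1 row → A = 4 ✓
(B=T64, C=r, E=P89): 1 row → A = 2 ✓
(B=T31, C=u, E=P22): 2 rows → A = 14, 14 ✓
(B=T31, C=u, E=P40): 1 row → A = 8 ✓
(B=T76, C=u, E=P89): 1 row → A = 13 ✓
(B=T64, C=r, E=P40): 1 row → A = 9 ✓
(B=T57, C=r, E=P40): 1 row → A = 5 ✓
(B=T76, C=r, E=P22): 1 row → A = 3 ✓
Every {B, C, E} value is associated with a single A value, so {B, C, E} -> A holds.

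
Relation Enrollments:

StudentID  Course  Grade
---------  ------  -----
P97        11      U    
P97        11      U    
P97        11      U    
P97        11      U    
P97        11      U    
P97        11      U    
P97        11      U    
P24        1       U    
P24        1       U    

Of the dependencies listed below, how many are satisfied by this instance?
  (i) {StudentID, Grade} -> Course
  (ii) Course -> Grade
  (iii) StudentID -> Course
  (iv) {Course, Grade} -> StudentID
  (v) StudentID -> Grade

(i) {StudentID, Grade} -> Course: every LHS value maps to a single RHS value — holds.
(ii) Course -> Grade: every LHS value maps to a single RHS value — holds.
(iii) StudentID -> Course: every LHS value maps to a single RHS value — holds.
(iv) {Course, Grade} -> StudentID: every LHS value maps to a single RHS value — holds.
(v) StudentID -> Grade: every LHS value maps to a single RHS value — holds.
5 of the 5 dependencies hold.

5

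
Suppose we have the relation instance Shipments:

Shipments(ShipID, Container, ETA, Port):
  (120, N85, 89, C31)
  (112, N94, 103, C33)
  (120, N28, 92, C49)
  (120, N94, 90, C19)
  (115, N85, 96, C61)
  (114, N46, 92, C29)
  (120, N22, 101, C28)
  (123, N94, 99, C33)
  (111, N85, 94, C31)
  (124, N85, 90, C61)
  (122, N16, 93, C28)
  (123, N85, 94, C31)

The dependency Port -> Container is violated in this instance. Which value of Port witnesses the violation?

C28

Port=C31: 3 rows → Container = N85, N85, N85 ✓
Port=C33: 2 rows → Container = N94, N94 ✓
Port=C49: 1 row → Container = N28 ✓
Port=C19: 1 row → Container = N94 ✓
Port=C61: 2 rows → Container = N85, N85 ✓
Port=C29: 1 row → Container = N46 ✓
Port=C28: 2 rows → Container takes values {N22, N16} — violation
The only Port value with inconsistent Container is Port=C28.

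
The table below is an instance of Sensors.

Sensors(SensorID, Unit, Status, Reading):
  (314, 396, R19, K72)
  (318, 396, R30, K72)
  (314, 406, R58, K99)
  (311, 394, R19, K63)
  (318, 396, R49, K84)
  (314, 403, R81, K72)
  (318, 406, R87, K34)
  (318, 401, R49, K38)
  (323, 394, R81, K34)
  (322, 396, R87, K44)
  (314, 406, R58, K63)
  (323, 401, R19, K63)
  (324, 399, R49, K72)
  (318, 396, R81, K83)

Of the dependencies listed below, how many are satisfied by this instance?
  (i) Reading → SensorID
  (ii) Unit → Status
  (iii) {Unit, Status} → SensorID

(i) Reading → SensorID: Reading=K72: 4 rows → SensorID takes values {314, 318, 324} — violation; Reading=K63: 3 rows → SensorID takes values {311, 314, 323} — violation; Reading=K34: 2 rows → SensorID takes values {318, 323} — violation — fails.
(ii) Unit → Status: Unit=396: 5 rows → Status takes values {R19, R30, R49, R87, R81} — violation; Unit=406: 3 rows → Status takes values {R58, R87} — violation; Unit=394: 2 rows → Status takes values {R19, R81} — violation; Unit=401: 2 rows → Status takes values {R49, R19} — violation — fails.
(iii) {Unit, Status} → SensorID: every LHS value maps to a single RHS value — holds.
1 of the 3 dependencies holds.

1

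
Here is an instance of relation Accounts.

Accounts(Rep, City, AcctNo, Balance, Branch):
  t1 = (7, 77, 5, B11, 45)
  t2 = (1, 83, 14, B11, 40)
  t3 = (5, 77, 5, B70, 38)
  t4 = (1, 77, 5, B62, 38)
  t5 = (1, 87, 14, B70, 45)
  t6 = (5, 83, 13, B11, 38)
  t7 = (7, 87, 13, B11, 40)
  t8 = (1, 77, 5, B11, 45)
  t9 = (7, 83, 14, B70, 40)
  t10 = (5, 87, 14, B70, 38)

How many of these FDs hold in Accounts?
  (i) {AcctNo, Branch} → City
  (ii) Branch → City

1

(i) {AcctNo, Branch} → City: every LHS value maps to a single RHS value — holds.
(ii) Branch → City: Branch=45: rows 1, 5, 8 → City takes values {77, 87} — violation; Branch=40: rows 2, 7, 9 → City takes values {83, 87} — violation; Branch=38: rows 3, 4, 6, 10 → City takes values {77, 83, 87} — violation — fails.
1 of the 2 dependencies holds.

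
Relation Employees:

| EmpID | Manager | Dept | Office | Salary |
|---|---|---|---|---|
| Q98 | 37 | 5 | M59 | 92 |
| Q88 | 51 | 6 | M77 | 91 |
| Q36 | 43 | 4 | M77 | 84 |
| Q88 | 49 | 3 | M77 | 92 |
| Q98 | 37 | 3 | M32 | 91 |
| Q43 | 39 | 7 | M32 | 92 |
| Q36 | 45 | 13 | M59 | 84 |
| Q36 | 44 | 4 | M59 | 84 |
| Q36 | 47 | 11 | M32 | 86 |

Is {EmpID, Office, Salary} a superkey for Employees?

No

Two distinct rows share (EmpID=Q36, Office=M59, Salary=84), so {EmpID, Office, Salary} does not determine every attribute — not a superkey.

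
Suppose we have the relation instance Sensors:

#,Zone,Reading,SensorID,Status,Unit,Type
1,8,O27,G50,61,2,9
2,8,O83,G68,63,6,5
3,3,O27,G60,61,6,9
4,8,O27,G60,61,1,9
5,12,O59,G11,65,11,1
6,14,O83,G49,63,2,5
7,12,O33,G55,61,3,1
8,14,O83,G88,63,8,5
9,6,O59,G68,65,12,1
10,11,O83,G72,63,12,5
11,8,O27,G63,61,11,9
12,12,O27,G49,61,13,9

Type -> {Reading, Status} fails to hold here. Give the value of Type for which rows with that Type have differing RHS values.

1

Type=9: rows 1, 3, 4, 11, 12 → {Reading,Status} = (O27, 61), (O27, 61), (O27, 61), (O27, 61), (O27, 61) ✓
Type=5: rows 2, 6, 8, 10 → {Reading,Status} = (O83, 63), (O83, 63), (O83, 63), (O83, 63) ✓
Type=1: rows 5, 7, 9 → {Reading,Status} takes values {(O59, 65), (O33, 61)} — violation
The only Type value with inconsistent RHS is Type=1.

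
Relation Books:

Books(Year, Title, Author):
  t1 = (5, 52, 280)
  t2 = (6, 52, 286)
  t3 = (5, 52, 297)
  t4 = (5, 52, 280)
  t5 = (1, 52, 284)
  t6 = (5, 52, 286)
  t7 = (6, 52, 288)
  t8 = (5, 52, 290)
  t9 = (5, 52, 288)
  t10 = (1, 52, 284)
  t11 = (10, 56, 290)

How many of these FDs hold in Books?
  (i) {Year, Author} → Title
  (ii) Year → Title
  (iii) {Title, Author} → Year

2

(i) {Year, Author} → Title: every LHS value maps to a single RHS value — holds.
(ii) Year → Title: every LHS value maps to a single RHS value — holds.
(iii) {Title, Author} → Year: (Title=52, Author=286): rows 2, 6 → Year takes values {6, 5} — violation; (Title=52, Author=288): rows 7, 9 → Year takes values {6, 5} — violation — fails.
2 of the 3 dependencies hold.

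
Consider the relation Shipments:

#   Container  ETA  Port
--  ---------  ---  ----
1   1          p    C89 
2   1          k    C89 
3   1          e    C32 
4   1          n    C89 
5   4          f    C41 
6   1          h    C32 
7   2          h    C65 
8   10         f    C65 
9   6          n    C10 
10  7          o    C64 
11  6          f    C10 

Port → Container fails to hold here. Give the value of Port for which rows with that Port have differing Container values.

C65

Port=C89: rows 1, 2, 4 → Container = 1, 1, 1 ✓
Port=C32: rows 3, 6 → Container = 1, 1 ✓
Port=C41: row 5 → Container = 4 ✓
Port=C65: rows 7, 8 → Container takes values {2, 10} — violation
Port=C10: rows 9, 11 → Container = 6, 6 ✓
Port=C64: row 10 → Container = 7 ✓
The only Port value with inconsistent Container is Port=C65.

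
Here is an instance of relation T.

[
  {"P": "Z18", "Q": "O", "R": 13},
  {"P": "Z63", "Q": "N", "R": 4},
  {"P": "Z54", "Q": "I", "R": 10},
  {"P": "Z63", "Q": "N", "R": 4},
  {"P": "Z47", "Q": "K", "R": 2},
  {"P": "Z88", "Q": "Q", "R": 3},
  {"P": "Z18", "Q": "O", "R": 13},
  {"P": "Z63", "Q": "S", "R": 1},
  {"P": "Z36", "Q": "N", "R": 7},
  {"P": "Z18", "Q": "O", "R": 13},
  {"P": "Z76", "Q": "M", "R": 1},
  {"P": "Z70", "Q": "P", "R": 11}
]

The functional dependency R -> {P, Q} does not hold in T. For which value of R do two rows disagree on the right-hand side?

R=13: 3 rows → {P,Q} = (Z18, O), (Z18, O), (Z18, O) ✓
R=4: 2 rows → {P,Q} = (Z63, N), (Z63, N) ✓
R=10: 1 row → {P,Q} = (Z54, I) ✓
R=2: 1 row → {P,Q} = (Z47, K) ✓
R=3: 1 row → {P,Q} = (Z88, Q) ✓
R=1: 2 rows → {P,Q} takes values {(Z63, S), (Z76, M)} — violation
R=7: 1 row → {P,Q} = (Z36, N) ✓
R=11: 1 row → {P,Q} = (Z70, P) ✓
The only R value with inconsistent RHS is R=1.

1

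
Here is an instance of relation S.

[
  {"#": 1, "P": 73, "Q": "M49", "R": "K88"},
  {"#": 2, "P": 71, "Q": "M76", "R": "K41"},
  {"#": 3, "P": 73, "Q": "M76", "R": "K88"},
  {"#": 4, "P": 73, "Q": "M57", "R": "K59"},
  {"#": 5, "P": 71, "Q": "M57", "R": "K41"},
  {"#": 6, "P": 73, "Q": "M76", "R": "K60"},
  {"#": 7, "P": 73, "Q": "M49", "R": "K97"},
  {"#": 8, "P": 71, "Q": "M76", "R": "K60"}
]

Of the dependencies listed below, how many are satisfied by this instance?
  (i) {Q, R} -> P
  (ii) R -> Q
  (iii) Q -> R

(i) {Q, R} -> P: (Q=M76, R=K60): rows 6, 8 → P takes values {73, 71} — violation — fails.
(ii) R -> Q: R=K88: rows 1, 3 → Q takes values {M49, M76} — violation; R=K41: rows 2, 5 → Q takes values {M76, M57} — violation — fails.
(iii) Q -> R: Q=M49: rows 1, 7 → R takes values {K88, K97} — violation; Q=M76: rows 2, 3, 6, 8 → R takes values {K41, K88, K60} — violation; Q=M57: rows 4, 5 → R takes values {K59, K41} — violation — fails.
None of the 3 dependencies hold.

0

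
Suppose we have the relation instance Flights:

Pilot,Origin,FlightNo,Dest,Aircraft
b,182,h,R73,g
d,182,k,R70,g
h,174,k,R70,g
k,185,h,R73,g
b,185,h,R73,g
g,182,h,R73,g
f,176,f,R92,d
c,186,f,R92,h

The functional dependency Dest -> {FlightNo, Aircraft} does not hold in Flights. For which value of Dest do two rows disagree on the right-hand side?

R92

Dest=R73: 4 rows → {FlightNo,Aircraft} = (h, g), (h, g), (h, g), (h, g) ✓
Dest=R70: 2 rows → {FlightNo,Aircraft} = (k, g), (k, g) ✓
Dest=R92: 2 rows → {FlightNo,Aircraft} takes values {(f, d), (f, h)} — violation
The only Dest value with inconsistent RHS is Dest=R92.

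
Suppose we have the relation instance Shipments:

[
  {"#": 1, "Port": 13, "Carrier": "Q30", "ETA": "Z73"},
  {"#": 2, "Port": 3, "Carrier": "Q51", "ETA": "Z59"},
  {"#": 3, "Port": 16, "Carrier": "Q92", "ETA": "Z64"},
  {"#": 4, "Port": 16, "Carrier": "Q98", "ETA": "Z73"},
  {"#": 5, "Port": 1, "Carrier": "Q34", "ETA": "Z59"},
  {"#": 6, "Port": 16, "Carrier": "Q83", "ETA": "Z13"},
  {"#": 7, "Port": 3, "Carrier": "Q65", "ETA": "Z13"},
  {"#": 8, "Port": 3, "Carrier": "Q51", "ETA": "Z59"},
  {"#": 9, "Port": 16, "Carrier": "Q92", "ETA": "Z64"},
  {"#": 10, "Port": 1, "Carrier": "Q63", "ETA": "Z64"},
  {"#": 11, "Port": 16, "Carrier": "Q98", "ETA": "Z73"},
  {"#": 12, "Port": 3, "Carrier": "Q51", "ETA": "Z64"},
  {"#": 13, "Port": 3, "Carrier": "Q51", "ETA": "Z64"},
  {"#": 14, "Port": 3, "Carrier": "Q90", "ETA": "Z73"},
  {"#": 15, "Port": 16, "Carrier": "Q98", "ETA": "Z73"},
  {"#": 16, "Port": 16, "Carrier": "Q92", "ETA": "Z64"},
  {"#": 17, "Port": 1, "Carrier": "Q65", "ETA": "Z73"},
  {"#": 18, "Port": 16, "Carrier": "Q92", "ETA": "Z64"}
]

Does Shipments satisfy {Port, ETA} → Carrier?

(Port=13, ETA=Z73): row 1 → Carrier = Q30 ✓
(Port=3, ETA=Z59): rows 2, 8 → Carrier = Q51, Q51 ✓
(Port=16, ETA=Z64): rows 3, 9, 16, 18 → Carrier = Q92, Q92, Q92, Q92 ✓
(Port=16, ETA=Z73): rows 4, 11, 15 → Carrier = Q98, Q98, Q98 ✓
(Port=1, ETA=Z59): row 5 → Carrier = Q34 ✓
(Port=16, ETA=Z13): row 6 → Carrier = Q83 ✓
(Port=3, ETA=Z13): row 7 → Carrier = Q65 ✓
(Port=1, ETA=Z64): row 10 → Carrier = Q63 ✓
(Port=3, ETA=Z64): rows 12, 13 → Carrier = Q51, Q51 ✓
(Port=3, ETA=Z73): row 14 → Carrier = Q90 ✓
(Port=1, ETA=Z73): row 17 → Carrier = Q65 ✓
Every {Port, ETA} value is associated with a single Carrier value, so {Port, ETA} → Carrier holds.

Yes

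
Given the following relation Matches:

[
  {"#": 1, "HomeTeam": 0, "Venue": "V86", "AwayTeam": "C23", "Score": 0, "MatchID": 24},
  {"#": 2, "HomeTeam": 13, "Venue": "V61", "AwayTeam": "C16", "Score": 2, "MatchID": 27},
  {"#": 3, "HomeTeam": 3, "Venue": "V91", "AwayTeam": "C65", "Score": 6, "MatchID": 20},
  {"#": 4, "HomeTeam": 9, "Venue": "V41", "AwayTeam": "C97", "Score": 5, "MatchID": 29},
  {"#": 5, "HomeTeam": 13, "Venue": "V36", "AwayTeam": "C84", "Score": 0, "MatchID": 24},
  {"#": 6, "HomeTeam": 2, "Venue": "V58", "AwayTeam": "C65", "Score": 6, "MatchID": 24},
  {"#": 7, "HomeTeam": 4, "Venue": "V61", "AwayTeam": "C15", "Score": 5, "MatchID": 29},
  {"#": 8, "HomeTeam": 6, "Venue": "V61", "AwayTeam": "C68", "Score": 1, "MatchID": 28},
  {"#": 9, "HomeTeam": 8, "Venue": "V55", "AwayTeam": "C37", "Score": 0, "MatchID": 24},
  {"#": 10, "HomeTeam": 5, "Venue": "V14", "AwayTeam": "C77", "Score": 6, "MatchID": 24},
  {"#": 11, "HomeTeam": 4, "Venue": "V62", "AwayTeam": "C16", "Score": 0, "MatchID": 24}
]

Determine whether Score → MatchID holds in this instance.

No

Score=0: rows 1, 5, 9, 11 → MatchID = 24, 24, 24, 24 ✓
Score=2: row 2 → MatchID = 27 ✓
Score=6: rows 3, 6, 10 → MatchID takes values {20, 24} — violation
Score=5: rows 4, 7 → MatchID = 29, 29 ✓
Score=1: row 8 → MatchID = 28 ✓
Two rows agree on Score but differ on MatchID, so Score → MatchID does not hold.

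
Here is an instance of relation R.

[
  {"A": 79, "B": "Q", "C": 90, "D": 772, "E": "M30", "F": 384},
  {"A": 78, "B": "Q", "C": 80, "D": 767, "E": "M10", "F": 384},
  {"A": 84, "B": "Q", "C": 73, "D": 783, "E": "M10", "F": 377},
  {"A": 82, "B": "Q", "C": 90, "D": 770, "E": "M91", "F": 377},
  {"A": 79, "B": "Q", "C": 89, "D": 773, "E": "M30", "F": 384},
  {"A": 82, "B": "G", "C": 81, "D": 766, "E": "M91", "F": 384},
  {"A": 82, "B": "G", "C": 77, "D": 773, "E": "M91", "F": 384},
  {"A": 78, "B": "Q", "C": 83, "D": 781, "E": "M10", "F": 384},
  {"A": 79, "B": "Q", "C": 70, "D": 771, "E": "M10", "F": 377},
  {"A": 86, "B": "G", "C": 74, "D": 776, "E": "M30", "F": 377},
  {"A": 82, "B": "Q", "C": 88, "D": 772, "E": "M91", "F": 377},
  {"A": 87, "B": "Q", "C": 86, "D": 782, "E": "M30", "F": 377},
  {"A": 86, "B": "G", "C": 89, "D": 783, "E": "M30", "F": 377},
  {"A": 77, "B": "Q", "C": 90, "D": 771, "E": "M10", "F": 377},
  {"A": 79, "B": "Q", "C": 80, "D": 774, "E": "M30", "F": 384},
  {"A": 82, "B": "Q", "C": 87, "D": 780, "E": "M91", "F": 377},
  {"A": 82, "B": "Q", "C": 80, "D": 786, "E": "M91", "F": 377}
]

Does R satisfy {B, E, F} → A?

No

(B=Q, E=M30, F=384): 3 rows → A = 79, 79, 79 ✓
(B=Q, E=M10, F=384): 2 rows → A = 78, 78 ✓
(B=Q, E=M10, F=377): 3 rows → A takes values {84, 79, 77} — violation
(B=Q, E=M91, F=377): 4 rows → A = 82, 82, 82, 82 ✓
(B=G, E=M91, F=384): 2 rows → A = 82, 82 ✓
(B=G, E=M30, F=377): 2 rows → A = 86, 86 ✓
(B=Q, E=M30, F=377): 1 row → A = 87 ✓
Two rows agree on {B, E, F} but differ on A, so {B, E, F} → A does not hold.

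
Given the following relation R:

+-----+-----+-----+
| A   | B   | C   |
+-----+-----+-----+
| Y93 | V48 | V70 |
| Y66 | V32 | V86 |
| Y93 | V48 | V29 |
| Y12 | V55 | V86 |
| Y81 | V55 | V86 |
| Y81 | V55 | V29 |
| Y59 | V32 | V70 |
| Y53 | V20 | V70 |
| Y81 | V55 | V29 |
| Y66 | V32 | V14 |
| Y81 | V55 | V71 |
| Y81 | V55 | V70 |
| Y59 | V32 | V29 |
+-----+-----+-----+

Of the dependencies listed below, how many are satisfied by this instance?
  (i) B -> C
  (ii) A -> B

(i) B -> C: B=V48: 2 rows → C takes values {V70, V29} — violation; B=V32: 4 rows → C takes values {V86, V70, V14, V29} — violation; B=V55: 6 rows → C takes values {V86, V29, V71, V70} — violation — fails.
(ii) A -> B: every LHS value maps to a single RHS value — holds.
1 of the 2 dependencies holds.

1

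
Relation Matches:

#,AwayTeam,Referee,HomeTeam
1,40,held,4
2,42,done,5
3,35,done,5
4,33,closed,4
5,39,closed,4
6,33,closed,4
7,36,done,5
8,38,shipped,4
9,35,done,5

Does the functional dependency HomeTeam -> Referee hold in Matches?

HomeTeam=4: rows 1, 4, 5, 6, 8 → Referee takes values {held, closed, shipped} — violation
HomeTeam=5: rows 2, 3, 7, 9 → Referee = done, done, done, done ✓
Two rows agree on HomeTeam but differ on Referee, so HomeTeam -> Referee does not hold.

No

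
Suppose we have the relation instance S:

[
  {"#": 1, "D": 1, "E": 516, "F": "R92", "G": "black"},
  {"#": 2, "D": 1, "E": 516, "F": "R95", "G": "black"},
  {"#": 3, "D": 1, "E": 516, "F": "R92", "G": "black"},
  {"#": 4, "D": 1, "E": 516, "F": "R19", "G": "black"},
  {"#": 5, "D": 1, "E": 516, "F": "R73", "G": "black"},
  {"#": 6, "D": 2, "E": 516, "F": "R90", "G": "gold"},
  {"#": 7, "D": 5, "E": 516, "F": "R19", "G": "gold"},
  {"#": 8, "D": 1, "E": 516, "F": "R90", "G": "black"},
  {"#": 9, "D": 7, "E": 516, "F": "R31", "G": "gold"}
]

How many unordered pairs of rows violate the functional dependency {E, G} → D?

(E=516, G=black): all 6 rows agree on D — 0 pairs.
(E=516, G=gold): violating pairs (6,7), (6,9), (7,9) — 3 pairs.

3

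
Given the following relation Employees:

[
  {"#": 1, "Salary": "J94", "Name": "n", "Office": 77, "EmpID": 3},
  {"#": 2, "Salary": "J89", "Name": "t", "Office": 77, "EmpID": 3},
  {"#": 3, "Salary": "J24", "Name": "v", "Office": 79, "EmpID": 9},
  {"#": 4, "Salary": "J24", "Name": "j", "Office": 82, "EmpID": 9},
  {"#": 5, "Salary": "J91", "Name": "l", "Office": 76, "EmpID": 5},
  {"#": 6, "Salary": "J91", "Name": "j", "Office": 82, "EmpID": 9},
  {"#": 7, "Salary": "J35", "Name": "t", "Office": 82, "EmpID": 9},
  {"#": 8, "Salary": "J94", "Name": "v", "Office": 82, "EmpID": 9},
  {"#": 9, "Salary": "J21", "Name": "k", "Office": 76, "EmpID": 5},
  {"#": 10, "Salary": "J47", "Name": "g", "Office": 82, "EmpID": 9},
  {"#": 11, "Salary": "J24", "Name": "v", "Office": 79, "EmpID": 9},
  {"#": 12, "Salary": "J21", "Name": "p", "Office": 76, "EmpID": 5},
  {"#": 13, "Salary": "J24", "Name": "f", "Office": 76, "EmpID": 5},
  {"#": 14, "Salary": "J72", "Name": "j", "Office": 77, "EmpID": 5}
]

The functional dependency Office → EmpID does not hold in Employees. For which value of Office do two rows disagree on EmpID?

Office=77: rows 1, 2, 14 → EmpID takes values {3, 5} — violation
Office=79: rows 3, 11 → EmpID = 9, 9 ✓
Office=82: rows 4, 6, 7, 8, 10 → EmpID = 9, 9, 9, 9, 9 ✓
Office=76: rows 5, 9, 12, 13 → EmpID = 5, 5, 5, 5 ✓
The only Office value with inconsistent EmpID is Office=77.

77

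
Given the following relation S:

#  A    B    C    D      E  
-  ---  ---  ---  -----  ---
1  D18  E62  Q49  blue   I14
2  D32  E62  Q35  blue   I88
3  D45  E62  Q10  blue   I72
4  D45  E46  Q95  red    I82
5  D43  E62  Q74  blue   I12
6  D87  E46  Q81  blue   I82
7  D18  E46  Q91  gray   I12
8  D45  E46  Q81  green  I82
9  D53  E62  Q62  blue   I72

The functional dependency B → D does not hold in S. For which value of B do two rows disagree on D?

E46

B=E62: rows 1, 2, 3, 5, 9 → D = blue, blue, blue, blue, blue ✓
B=E46: rows 4, 6, 7, 8 → D takes values {red, blue, gray, green} — violation
The only B value with inconsistent D is B=E46.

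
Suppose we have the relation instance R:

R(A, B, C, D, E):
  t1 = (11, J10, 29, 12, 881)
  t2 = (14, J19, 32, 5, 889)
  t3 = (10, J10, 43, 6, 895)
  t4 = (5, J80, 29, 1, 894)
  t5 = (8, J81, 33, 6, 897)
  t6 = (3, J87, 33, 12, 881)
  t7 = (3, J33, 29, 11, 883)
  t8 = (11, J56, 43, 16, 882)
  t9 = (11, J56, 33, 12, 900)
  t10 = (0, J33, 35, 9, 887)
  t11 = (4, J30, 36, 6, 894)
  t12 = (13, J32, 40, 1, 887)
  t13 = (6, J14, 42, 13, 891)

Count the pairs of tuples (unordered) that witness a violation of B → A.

B=J10: violating pairs (1,3) — 1 pair.
B=J33: violating pairs (7,10) — 1 pair.
B=J56: all 2 rows agree on A — 0 pairs.

2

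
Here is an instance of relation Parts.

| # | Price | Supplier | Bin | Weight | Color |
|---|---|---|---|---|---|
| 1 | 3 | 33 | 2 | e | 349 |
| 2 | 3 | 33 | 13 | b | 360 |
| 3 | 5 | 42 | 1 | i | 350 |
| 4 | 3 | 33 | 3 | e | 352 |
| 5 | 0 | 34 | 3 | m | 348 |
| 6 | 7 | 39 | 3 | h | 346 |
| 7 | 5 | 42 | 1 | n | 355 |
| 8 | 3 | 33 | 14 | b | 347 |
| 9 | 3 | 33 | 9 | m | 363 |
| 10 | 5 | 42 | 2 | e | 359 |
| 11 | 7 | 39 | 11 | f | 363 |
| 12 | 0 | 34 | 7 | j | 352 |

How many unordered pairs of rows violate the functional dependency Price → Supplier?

0

Price=3: all 5 rows agree on Supplier — 0 pairs.
Price=5: all 3 rows agree on Supplier — 0 pairs.
Price=0: all 2 rows agree on Supplier — 0 pairs.
Price=7: all 2 rows agree on Supplier — 0 pairs.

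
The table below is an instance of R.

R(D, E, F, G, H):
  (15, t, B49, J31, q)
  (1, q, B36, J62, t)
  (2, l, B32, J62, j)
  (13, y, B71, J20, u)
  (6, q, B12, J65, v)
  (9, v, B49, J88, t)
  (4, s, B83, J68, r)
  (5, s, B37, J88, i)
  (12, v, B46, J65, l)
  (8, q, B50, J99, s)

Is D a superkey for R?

All 10 rows have distinct D values, so D → (all attributes) holds and D is a superkey.

Yes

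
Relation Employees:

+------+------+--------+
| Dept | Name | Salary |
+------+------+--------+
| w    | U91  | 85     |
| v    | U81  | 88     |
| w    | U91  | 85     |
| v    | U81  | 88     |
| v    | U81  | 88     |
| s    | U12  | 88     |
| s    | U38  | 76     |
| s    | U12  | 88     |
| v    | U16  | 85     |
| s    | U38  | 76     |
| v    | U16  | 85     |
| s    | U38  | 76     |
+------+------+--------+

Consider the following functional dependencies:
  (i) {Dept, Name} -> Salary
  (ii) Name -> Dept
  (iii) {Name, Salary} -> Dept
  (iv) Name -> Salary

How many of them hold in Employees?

(i) {Dept, Name} -> Salary: every LHS value maps to a single RHS value — holds.
(ii) Name -> Dept: every LHS value maps to a single RHS value — holds.
(iii) {Name, Salary} -> Dept: every LHS value maps to a single RHS value — holds.
(iv) Name -> Salary: every LHS value maps to a single RHS value — holds.
4 of the 4 dependencies hold.

4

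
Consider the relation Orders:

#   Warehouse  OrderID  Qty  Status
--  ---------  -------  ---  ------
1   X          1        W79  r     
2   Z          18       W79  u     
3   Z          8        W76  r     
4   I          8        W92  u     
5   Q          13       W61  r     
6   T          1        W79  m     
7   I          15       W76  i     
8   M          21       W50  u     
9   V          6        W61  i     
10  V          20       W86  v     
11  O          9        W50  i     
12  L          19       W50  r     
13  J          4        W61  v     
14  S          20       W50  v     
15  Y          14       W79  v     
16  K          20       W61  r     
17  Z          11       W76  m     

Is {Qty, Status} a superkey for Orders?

Rows 5 and 16 have the same {Qty, Status} value (Qty=W61, Status=r) but are distinct tuples, so {Qty, Status} does not determine every attribute — not a superkey.

No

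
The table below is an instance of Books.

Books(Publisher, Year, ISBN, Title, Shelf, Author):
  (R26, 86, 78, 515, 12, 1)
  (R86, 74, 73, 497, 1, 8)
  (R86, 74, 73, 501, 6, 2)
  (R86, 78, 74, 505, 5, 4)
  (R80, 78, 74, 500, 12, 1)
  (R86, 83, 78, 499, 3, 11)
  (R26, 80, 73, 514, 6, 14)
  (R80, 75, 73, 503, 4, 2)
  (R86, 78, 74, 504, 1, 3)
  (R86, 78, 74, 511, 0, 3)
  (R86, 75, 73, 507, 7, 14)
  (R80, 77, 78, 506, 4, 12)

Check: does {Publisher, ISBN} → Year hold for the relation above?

No

(Publisher=R26, ISBN=78): 1 row → Year = 86 ✓
(Publisher=R86, ISBN=73): 3 rows → Year takes values {74, 75} — violation
(Publisher=R86, ISBN=74): 3 rows → Year = 78, 78, 78 ✓
(Publisher=R80, ISBN=74): 1 row → Year = 78 ✓
(Publisher=R86, ISBN=78): 1 row → Year = 83 ✓
(Publisher=R26, ISBN=73): 1 row → Year = 80 ✓
(Publisher=R80, ISBN=73): 1 row → Year = 75 ✓
(Publisher=R80, ISBN=78): 1 row → Year = 77 ✓
Two rows agree on {Publisher, ISBN} but differ on Year, so {Publisher, ISBN} → Year does not hold.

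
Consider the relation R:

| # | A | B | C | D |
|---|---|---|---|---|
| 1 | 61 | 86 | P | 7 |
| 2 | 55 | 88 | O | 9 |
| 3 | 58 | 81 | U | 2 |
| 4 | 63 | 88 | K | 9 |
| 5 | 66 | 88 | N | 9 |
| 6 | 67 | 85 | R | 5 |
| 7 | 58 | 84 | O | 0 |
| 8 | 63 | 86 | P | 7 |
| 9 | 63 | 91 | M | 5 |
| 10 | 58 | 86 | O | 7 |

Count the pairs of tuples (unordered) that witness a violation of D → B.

D=7: all 3 rows agree on B — 0 pairs.
D=9: all 3 rows agree on B — 0 pairs.
D=5: violating pairs (6,9) — 1 pair.

1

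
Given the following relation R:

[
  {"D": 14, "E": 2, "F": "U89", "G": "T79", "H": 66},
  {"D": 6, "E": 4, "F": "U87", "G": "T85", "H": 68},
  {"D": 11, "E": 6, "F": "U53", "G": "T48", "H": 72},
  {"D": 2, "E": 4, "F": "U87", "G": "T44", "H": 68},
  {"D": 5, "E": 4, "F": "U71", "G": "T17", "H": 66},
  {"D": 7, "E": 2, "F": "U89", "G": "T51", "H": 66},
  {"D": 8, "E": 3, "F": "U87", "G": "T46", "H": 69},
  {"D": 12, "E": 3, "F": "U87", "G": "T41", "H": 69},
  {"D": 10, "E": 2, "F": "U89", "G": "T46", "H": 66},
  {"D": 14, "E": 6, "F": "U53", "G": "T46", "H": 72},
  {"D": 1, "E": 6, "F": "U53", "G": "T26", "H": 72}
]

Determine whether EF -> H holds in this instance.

Yes

(E=2, F=U89): 3 rows → H = 66, 66, 66 ✓
(E=4, F=U87): 2 rows → H = 68, 68 ✓
(E=6, F=U53): 3 rows → H = 72, 72, 72 ✓
(E=4, F=U71): 1 row → H = 66 ✓
(E=3, F=U87): 2 rows → H = 69, 69 ✓
Every EF value is associated with a single H value, so EF -> H holds.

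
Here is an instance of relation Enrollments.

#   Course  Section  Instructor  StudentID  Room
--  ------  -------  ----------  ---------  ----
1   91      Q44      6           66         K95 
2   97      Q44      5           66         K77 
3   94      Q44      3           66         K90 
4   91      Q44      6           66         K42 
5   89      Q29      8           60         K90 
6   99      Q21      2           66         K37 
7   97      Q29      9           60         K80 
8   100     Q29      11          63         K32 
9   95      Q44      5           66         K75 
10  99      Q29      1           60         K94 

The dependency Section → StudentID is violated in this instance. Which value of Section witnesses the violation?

Q29

Section=Q44: rows 1, 2, 3, 4, 9 → StudentID = 66, 66, 66, 66, 66 ✓
Section=Q29: rows 5, 7, 8, 10 → StudentID takes values {60, 63} — violation
Section=Q21: row 6 → StudentID = 66 ✓
The only Section value with inconsistent StudentID is Section=Q29.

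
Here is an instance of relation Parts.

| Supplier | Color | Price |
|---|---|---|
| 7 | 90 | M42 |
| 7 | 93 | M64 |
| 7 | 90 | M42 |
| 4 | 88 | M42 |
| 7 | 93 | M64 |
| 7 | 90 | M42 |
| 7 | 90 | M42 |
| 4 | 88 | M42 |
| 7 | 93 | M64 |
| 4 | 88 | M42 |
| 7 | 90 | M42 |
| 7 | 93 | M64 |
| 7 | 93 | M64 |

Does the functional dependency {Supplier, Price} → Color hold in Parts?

Yes

(Supplier=7, Price=M42): 5 rows → Color = 90, 90, 90, 90, 90 ✓
(Supplier=7, Price=M64): 5 rows → Color = 93, 93, 93, 93, 93 ✓
(Supplier=4, Price=M42): 3 rows → Color = 88, 88, 88 ✓
Every {Supplier, Price} value is associated with a single Color value, so {Supplier, Price} → Color holds.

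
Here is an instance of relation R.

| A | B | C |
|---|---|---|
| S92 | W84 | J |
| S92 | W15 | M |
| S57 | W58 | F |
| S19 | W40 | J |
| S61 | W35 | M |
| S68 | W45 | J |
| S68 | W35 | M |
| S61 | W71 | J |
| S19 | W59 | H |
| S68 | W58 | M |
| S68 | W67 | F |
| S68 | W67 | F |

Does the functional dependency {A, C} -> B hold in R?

(A=S92, C=J): 1 row → B = W84 ✓
(A=S92, C=M): 1 row → B = W15 ✓
(A=S57, C=F): 1 row → B = W58 ✓
(A=S19, C=J): 1 row → B = W40 ✓
(A=S61, C=M): 1 row → B = W35 ✓
(A=S68, C=J): 1 row → B = W45 ✓
(A=S68, C=M): 2 rows → B takes values {W35, W58} — violation
(A=S61, C=J): 1 row → B = W71 ✓
(A=S19, C=H): 1 row → B = W59 ✓
(A=S68, C=F): 2 rows → B = W67, W67 ✓
Two rows agree on {A, C} but differ on B, so {A, C} -> B does not hold.

No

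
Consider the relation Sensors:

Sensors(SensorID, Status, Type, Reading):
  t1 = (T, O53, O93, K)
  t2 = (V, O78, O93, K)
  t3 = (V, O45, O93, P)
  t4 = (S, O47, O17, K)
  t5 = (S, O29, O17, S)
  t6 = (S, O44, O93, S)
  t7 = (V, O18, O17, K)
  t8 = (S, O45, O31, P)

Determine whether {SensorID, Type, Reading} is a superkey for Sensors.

All 8 rows have distinct {SensorID, Type, Reading} values, so {SensorID, Type, Reading} → (all attributes) holds and {SensorID, Type, Reading} is a superkey.

Yes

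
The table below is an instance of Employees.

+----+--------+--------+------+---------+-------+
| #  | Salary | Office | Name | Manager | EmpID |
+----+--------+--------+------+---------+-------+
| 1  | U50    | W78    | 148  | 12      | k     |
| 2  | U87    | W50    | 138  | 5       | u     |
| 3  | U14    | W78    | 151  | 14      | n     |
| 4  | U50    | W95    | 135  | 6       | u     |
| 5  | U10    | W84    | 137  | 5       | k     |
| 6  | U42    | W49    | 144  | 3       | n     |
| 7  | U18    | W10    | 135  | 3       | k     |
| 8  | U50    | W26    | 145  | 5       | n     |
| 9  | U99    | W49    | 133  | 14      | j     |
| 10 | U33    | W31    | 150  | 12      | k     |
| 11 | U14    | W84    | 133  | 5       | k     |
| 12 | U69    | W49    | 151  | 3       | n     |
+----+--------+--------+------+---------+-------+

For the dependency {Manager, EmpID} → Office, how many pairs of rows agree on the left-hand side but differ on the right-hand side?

1

(Manager=12, EmpID=k): violating pairs (1,10) — 1 pair.
(Manager=5, EmpID=k): all 2 rows agree on Office — 0 pairs.
(Manager=3, EmpID=n): all 2 rows agree on Office — 0 pairs.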